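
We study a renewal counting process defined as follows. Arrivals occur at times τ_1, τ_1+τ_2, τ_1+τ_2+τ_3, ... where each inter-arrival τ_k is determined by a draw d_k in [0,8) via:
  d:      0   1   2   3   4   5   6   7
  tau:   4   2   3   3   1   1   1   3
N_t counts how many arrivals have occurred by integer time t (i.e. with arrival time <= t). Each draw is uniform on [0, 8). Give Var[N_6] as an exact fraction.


Inter-arrival values over d=0..7: [4, 2, 3, 3, 1, 1, 1, 3]
Each d has probability 1/8, so the pmf of τ is: f(1) = 3/8, f(2) = 1/8, f(3) = 3/8, f(4) = 1/8
Let p_n(j) = P(N_n = j), with p_0 = [1]. Condition on τ_1: p_n(0) = P(τ > n), and for j >= 1, p_n(j) = Σ_{k<=n} f(k)·p_{n−k}(j−1)
p_1 = [5/8, 3/8]  (j = 0..1)
p_2 = [1/2, 23/64, 9/64]  (j = 0..2)
p_3 = [1/8, 41/64, 93/512, 27/512]  (j = 0..3)
p_4 = [0, 15/32, 109/256, 351/4096, 81/4096]  (j = 0..4)
p_5 = [0, 9/32, 7/16, 963/4096, 1269/32768, 243/32768]  (j = 0..5)
p_6 = [0, 7/64, 115/256, 1241/4096, 243/2048, 4455/262144, 729/262144]  (j = 0..6)
E[N_6] = Σ j·p_6(j) = 653529/262144;  E[N_6²] = Σ j²·p_6(j) = 1849811/262144
Var[N_6] = 1849811/262144 − (653529/262144)² = 57816700943/68719476736

57816700943/68719476736


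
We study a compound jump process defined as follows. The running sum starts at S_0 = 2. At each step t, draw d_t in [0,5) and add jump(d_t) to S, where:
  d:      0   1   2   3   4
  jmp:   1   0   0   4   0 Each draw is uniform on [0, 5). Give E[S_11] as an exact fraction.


13

Outcome values over d=0..4: [1, 0, 0, 4, 0]
Σy = 5, Σy² = 17, M = 5
μ = 5/5 = 1,  σ² = 17/5 − (1)² = 12/5
E[S_11] = 2 + 11·(1) = 13


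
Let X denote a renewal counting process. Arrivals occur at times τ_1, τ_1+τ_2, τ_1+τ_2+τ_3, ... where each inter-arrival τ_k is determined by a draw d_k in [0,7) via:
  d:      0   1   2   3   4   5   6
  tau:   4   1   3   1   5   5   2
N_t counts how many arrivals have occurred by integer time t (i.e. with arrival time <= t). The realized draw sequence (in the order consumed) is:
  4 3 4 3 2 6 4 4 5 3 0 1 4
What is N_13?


draw d_1=4: τ_1=5, arrival time A_1=5
draw d_2=3: τ_2=1, arrival time A_2=6
draw d_3=4: τ_3=5, arrival time A_3=11
draw d_4=3: τ_4=1, arrival time A_4=12
draw d_5=2: τ_5=3, arrival time A_5=15
draw d_6=6: τ_6=2, arrival time A_6=17
draw d_7=4: τ_7=5, arrival time A_7=22
draw d_8=4: τ_8=5, arrival time A_8=27
draw d_9=5: τ_9=5, arrival time A_9=32
draw d_10=3: τ_10=1, arrival time A_10=33
draw d_11=0: τ_11=4, arrival time A_11=37
draw d_12=1: τ_12=1, arrival time A_12=38
draw d_13=4: τ_13=5, arrival time A_13=43
N_t over t=0..13: 0:0 1:0 2:0 3:0 4:0 5:1 6:2 7:2 8:2 9:2 10:2 11:3 12:4 13:4

4


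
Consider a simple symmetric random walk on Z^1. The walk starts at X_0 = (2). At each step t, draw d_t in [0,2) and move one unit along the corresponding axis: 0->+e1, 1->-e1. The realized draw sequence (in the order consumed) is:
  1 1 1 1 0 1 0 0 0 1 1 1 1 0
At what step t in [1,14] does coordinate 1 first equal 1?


t=0: X=(2), d=1 → -e1, X_1=(1)
t=1: X=(1), d=1 → -e1, X_2=(0)
t=2: X=(0), d=1 → -e1, X_3=(-1)
t=3: X=(-1), d=1 → -e1, X_4=(-2)
t=4: X=(-2), d=0 → +e1, X_5=(-1)
t=5: X=(-1), d=1 → -e1, X_6=(-2)
t=6: X=(-2), d=0 → +e1, X_7=(-1)
t=7: X=(-1), d=0 → +e1, X_8=(0)
t=8: X=(0), d=0 → +e1, X_9=(1)
t=9: X=(1), d=1 → -e1, X_10=(0)
t=10: X=(0), d=1 → -e1, X_11=(-1)
t=11: X=(-1), d=1 → -e1, X_12=(-2)
t=12: X=(-2), d=1 → -e1, X_13=(-3)
t=13: X=(-3), d=0 → +e1, X_14=(-2)

1


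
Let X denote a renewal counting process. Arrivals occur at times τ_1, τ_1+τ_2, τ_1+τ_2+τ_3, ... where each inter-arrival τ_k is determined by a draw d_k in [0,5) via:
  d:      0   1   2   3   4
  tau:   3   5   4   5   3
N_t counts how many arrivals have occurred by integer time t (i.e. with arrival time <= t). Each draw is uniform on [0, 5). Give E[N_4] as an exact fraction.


3/5

Inter-arrival values over d=0..4: [3, 5, 4, 5, 3]
Each d has probability 1/5, so the pmf of τ is: f(3) = 2/5, f(4) = 1/5, f(5) = 2/5
Renewal equation for m(n) = E[N_n]: condition on τ_1 = k (if k <= n, one arrival plus a fresh copy on the remaining n−k steps): m(n) = F(n) + Σ_{k<=n} f(k)·m(n−k), where F(n) = P(τ <= n) and m(0) = 0
m(1) = F(1) = 0
m(2) = F(2) = 0
m(3) = F(3) = 2/5
m(4) = F(4) = 3/5
E[N_4] = m(4) = 3/5


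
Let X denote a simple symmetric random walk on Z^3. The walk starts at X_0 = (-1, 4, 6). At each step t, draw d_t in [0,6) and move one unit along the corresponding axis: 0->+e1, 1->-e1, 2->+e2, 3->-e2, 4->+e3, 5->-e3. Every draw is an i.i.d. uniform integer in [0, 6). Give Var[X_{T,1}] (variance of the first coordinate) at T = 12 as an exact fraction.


4

Outcome values over d=0..5: [1, -1, 0, 0, 0, 0]
Σy = 0, Σy² = 2, M = 6
μ = 0/6 = 0,  σ² = 2/6 − (0)² = 1/3
Independent increments: Var[X_12] = 12·σ² = 12·(1/3) = 4


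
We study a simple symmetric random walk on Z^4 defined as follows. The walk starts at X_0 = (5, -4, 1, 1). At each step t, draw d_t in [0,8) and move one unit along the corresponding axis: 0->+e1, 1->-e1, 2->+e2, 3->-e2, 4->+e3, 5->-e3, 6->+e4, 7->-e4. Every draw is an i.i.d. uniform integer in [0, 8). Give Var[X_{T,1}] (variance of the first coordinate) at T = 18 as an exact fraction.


Outcome values over d=0..7: [1, -1, 0, 0, 0, 0, 0, 0]
Σy = 0, Σy² = 2, M = 8
μ = 0/8 = 0,  σ² = 2/8 − (0)² = 1/4
Independent increments: Var[X_18] = 18·σ² = 18·(1/4) = 9/2

9/2


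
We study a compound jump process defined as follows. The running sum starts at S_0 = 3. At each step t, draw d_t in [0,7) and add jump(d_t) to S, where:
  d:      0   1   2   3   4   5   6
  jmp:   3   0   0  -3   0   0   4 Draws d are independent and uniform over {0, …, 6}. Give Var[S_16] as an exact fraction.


Outcome values over d=0..6: [3, 0, 0, -3, 0, 0, 4]
Σy = 4, Σy² = 34, M = 7
μ = 4/7 = 4/7,  σ² = 34/7 − (4/7)² = 222/49
Independent increments: Var[S_16] = 16·σ² = 16·(222/49) = 3552/49

3552/49


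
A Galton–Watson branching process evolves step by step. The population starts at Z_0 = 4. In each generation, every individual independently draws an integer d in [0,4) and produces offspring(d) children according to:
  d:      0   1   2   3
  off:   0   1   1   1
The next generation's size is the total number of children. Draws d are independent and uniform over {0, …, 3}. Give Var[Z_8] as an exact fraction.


Outcome values over d=0..3: [0, 1, 1, 1]
Σy = 3, Σy² = 3, M = 4
μ = 3/4 = 3/4,  σ² = 3/4 − (3/4)² = 3/16
V_0 = 0, E_0 = 4
V_1 = 3/16·E_0 + (3/4)²·V_0 = 3/4;  E_1 = 3
V_2 = 3/16·E_1 + (3/4)²·V_1 = 63/64;  E_2 = 9/4
V_3 = 3/16·E_2 + (3/4)²·V_2 = 999/1024;  E_3 = 27/16
V_4 = 3/16·E_3 + (3/4)²·V_3 = 14175/16384;  E_4 = 81/64
V_5 = 3/16·E_4 + (3/4)²·V_4 = 189783/262144;  E_5 = 243/256
V_6 = 3/16·E_5 + (3/4)²·V_5 = 2454543/4194304;  E_6 = 729/1024
V_7 = 3/16·E_6 + (3/4)²·V_6 = 31048839/67108864;  E_7 = 2187/4096
V_8 = 3/16·E_7 + (3/4)²·V_7 = 386934975/1073741824;  E_8 = 6561/16384

386934975/1073741824


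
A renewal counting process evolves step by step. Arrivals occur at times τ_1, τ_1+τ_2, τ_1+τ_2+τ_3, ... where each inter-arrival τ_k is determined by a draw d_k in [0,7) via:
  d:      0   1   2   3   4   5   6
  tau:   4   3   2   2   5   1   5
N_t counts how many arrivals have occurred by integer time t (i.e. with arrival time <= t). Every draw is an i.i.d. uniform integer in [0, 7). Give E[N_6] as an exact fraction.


197401/117649

Inter-arrival values over d=0..6: [4, 3, 2, 2, 5, 1, 5]
Each d has probability 1/7, so the pmf of τ is: f(1) = 1/7, f(2) = 2/7, f(3) = 1/7, f(4) = 1/7, f(5) = 2/7
Renewal equation for m(n) = E[N_n]: condition on τ_1 = k (if k <= n, one arrival plus a fresh copy on the remaining n−k steps): m(n) = F(n) + Σ_{k<=n} f(k)·m(n−k), where F(n) = P(τ <= n) and m(0) = 0
m(1) = F(1) = 1/7
m(2) = F(2) + f(1)·m(1) = 3/7 + 1/7·1/7 = 22/49
m(3) = F(3) + f(1)·m(2) + f(2)·m(1) = 4/7 + 1/7·22/49 + 2/7·1/7 = 232/343
m(4) = F(4) + f(1)·m(3) + f(2)·m(2) + f(3)·m(1) = 5/7 + 1/7·232/343 + 2/7·22/49 + 1/7·1/7 = 2304/2401
m(5) = F(5) + f(1)·m(4) + f(2)·m(3) + f(3)·m(2) + f(4)·m(1) = 1 + 1/7·2304/2401 + 2/7·232/343 + 1/7·22/49 + 1/7·1/7 = 23780/16807
m(6) = F(6) + f(1)·m(5) + f(2)·m(4) + f(3)·m(3) + f(4)·m(2) + f(5)·m(1) = 1 + 1/7·23780/16807 + 2/7·2304/2401 + 1/7·232/343 + 1/7·22/49 + 2/7·1/7 = 197401/117649
E[N_6] = m(6) = 197401/117649


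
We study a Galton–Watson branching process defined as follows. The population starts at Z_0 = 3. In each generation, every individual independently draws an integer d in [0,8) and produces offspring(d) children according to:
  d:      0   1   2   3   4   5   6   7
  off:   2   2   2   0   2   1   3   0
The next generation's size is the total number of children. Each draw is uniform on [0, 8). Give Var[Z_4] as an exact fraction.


5265/64

Outcome values over d=0..7: [2, 2, 2, 0, 2, 1, 3, 0]
Σy = 12, Σy² = 26, M = 8
μ = 12/8 = 3/2,  σ² = 26/8 − (3/2)² = 1
V_0 = 0, E_0 = 3
V_1 = 1·E_0 + (3/2)²·V_0 = 3;  E_1 = 9/2
V_2 = 1·E_1 + (3/2)²·V_1 = 45/4;  E_2 = 27/4
V_3 = 1·E_2 + (3/2)²·V_2 = 513/16;  E_3 = 81/8
V_4 = 1·E_3 + (3/2)²·V_3 = 5265/64;  E_4 = 243/16


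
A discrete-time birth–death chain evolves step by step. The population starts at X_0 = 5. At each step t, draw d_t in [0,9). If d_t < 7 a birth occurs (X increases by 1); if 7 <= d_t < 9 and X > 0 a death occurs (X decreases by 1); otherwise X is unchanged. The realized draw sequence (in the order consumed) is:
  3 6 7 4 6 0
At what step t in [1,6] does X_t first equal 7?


2

t=0: X=5, d=3 → birth, X_1=6
t=1: X=6, d=6 → birth, X_2=7
t=2: X=7, d=7 → death, X_3=6
t=3: X=6, d=4 → birth, X_4=7
t=4: X=7, d=6 → birth, X_5=8
t=5: X=8, d=0 → birth, X_6=9


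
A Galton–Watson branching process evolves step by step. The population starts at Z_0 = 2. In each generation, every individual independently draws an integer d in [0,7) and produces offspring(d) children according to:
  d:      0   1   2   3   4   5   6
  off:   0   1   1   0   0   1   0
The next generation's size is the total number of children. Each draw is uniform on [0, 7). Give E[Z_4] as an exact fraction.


Outcome values over d=0..6: [0, 1, 1, 0, 0, 1, 0]
Σy = 3, Σy² = 3, M = 7
μ = 3/7 = 3/7,  σ² = 3/7 − (3/7)² = 12/49
E[Z_0] = 2
E[Z_1] = 3/7·E[Z_0] = 6/7
E[Z_2] = 3/7·E[Z_1] = 18/49
E[Z_3] = 3/7·E[Z_2] = 54/343
E[Z_4] = 3/7·E[Z_3] = 162/2401

162/2401


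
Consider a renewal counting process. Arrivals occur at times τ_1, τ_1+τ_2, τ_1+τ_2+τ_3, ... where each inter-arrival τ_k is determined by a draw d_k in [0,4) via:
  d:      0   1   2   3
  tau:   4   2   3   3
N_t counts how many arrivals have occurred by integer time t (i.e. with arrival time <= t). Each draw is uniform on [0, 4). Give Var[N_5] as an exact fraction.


Inter-arrival values over d=0..3: [4, 2, 3, 3]
Each d has probability 1/4, so the pmf of τ is: f(2) = 1/4, f(3) = 1/2, f(4) = 1/4
Let p_n(j) = P(N_n = j), with p_0 = [1]. Condition on τ_1: p_n(0) = P(τ > n), and for j >= 1, p_n(j) = Σ_{k<=n} f(k)·p_{n−k}(j−1)
p_1 = [1]  (j = 0)
p_2 = [3/4, 1/4]  (j = 0..1)
p_3 = [1/4, 3/4]  (j = 0..1)
p_4 = [0, 15/16, 1/16]  (j = 0..2)
p_5 = [0, 11/16, 5/16]  (j = 0..2)
E[N_5] = Σ j·p_5(j) = 21/16;  E[N_5²] = Σ j²·p_5(j) = 31/16
Var[N_5] = 31/16 − (21/16)² = 55/256

55/256


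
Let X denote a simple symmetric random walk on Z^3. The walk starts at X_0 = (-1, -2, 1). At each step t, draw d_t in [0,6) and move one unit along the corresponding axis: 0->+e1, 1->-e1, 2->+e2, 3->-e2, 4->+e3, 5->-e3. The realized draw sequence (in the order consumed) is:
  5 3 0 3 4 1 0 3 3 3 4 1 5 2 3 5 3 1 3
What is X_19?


(-2, -9, 0)

t=0: X=(-1, -2, 1), d=5 → -e3, X_1=(-1, -2, 0)
t=1: X=(-1, -2, 0), d=3 → -e2, X_2=(-1, -3, 0)
t=2: X=(-1, -3, 0), d=0 → +e1, X_3=(0, -3, 0)
t=3: X=(0, -3, 0), d=3 → -e2, X_4=(0, -4, 0)
t=4: X=(0, -4, 0), d=4 → +e3, X_5=(0, -4, 1)
t=5: X=(0, -4, 1), d=1 → -e1, X_6=(-1, -4, 1)
t=6: X=(-1, -4, 1), d=0 → +e1, X_7=(0, -4, 1)
t=7: X=(0, -4, 1), d=3 → -e2, X_8=(0, -5, 1)
t=8: X=(0, -5, 1), d=3 → -e2, X_9=(0, -6, 1)
t=9: X=(0, -6, 1), d=3 → -e2, X_10=(0, -7, 1)
t=10: X=(0, -7, 1), d=4 → +e3, X_11=(0, -7, 2)
t=11: X=(0, -7, 2), d=1 → -e1, X_12=(-1, -7, 2)
t=12: X=(-1, -7, 2), d=5 → -e3, X_13=(-1, -7, 1)
t=13: X=(-1, -7, 1), d=2 → +e2, X_14=(-1, -6, 1)
t=14: X=(-1, -6, 1), d=3 → -e2, X_15=(-1, -7, 1)
t=15: X=(-1, -7, 1), d=5 → -e3, X_16=(-1, -7, 0)
t=16: X=(-1, -7, 0), d=3 → -e2, X_17=(-1, -8, 0)
t=17: X=(-1, -8, 0), d=1 → -e1, X_18=(-2, -8, 0)
t=18: X=(-2, -8, 0), d=3 → -e2, X_19=(-2, -9, 0)


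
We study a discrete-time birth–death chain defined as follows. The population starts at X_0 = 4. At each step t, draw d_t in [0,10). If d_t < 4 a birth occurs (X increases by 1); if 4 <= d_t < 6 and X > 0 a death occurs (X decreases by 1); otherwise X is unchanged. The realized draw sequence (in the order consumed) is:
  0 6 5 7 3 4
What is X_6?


4

t=0: X=4, d=0 → birth, X_1=5
t=1: X=5, d=6 → hold, X_2=5
t=2: X=5, d=5 → death, X_3=4
t=3: X=4, d=7 → hold, X_4=4
t=4: X=4, d=3 → birth, X_5=5
t=5: X=5, d=4 → death, X_6=4


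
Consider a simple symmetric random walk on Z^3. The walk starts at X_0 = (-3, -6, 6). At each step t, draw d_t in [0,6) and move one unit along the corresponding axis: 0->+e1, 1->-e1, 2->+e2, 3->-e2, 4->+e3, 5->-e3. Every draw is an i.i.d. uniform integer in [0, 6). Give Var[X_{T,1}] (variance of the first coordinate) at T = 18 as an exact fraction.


6

Outcome values over d=0..5: [1, -1, 0, 0, 0, 0]
Σy = 0, Σy² = 2, M = 6
μ = 0/6 = 0,  σ² = 2/6 − (0)² = 1/3
Independent increments: Var[X_18] = 18·σ² = 18·(1/3) = 6


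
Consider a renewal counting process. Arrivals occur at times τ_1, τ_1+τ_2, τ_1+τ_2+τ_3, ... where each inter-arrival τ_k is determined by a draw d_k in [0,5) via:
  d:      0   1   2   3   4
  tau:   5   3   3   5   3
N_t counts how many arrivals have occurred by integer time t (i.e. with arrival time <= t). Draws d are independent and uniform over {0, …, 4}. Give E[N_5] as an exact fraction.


1

Inter-arrival values over d=0..4: [5, 3, 3, 5, 3]
Each d has probability 1/5, so the pmf of τ is: f(3) = 3/5, f(5) = 2/5
Renewal equation for m(n) = E[N_n]: condition on τ_1 = k (if k <= n, one arrival plus a fresh copy on the remaining n−k steps): m(n) = F(n) + Σ_{k<=n} f(k)·m(n−k), where F(n) = P(τ <= n) and m(0) = 0
m(1) = F(1) = 0
m(2) = F(2) = 0
m(3) = F(3) = 3/5
m(4) = F(4) = 3/5
m(5) = F(5) = 1
E[N_5] = m(5) = 1


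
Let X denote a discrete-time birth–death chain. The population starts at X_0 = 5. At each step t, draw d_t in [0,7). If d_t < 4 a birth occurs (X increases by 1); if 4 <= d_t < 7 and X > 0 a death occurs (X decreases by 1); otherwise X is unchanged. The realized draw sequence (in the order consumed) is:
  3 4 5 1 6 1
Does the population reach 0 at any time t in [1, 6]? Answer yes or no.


no

t=0: X=5, d=3 → birth, X_1=6
t=1: X=6, d=4 → death, X_2=5
t=2: X=5, d=5 → death, X_3=4
t=3: X=4, d=1 → birth, X_4=5
t=4: X=5, d=6 → death, X_5=4
t=5: X=4, d=1 → birth, X_6=5


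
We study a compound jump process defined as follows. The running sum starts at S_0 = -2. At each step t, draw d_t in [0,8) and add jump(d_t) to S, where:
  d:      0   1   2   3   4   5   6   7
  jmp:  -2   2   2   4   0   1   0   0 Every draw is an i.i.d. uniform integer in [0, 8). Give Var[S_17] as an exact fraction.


3111/64

Outcome values over d=0..7: [-2, 2, 2, 4, 0, 1, 0, 0]
Σy = 7, Σy² = 29, M = 8
μ = 7/8 = 7/8,  σ² = 29/8 − (7/8)² = 183/64
Independent increments: Var[S_17] = 17·σ² = 17·(183/64) = 3111/64


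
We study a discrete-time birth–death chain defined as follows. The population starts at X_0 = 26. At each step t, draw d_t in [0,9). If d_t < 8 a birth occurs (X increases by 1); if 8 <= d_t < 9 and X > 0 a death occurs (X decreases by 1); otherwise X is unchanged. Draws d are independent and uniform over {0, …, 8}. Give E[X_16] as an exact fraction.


X can drop by at most 1 per step and X_0 = 26 > T = 16, so X_t >= 26 − t >= 10 > 0 for every t <= 16: the floor at 0 (the 'and X > 0' condition) never binds. Hence X_16 = X_0 + Σ_{t<16} Y_t with i.i.d. increments Y_t = y(d_t) ∈ {+1, −1, 0}.
Outcome values over d=0..8: [1, 1, 1, 1, 1, 1, 1, 1, -1]
Σy = 7, Σy² = 9, M = 9
μ = 7/9 = 7/9,  σ² = 9/9 − (7/9)² = 32/81
E[X_16] = 26 + 16·(7/9) = 346/9

346/9


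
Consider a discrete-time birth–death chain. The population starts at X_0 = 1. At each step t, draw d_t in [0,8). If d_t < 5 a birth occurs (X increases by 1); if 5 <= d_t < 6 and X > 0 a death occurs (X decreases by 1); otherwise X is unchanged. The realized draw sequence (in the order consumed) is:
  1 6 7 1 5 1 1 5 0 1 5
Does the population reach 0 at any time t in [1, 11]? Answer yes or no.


no

t=0: X=1, d=1 → birth, X_1=2
t=1: X=2, d=6 → hold, X_2=2
t=2: X=2, d=7 → hold, X_3=2
t=3: X=2, d=1 → birth, X_4=3
t=4: X=3, d=5 → death, X_5=2
t=5: X=2, d=1 → birth, X_6=3
t=6: X=3, d=1 → birth, X_7=4
t=7: X=4, d=5 → death, X_8=3
t=8: X=3, d=0 → birth, X_9=4
t=9: X=4, d=1 → birth, X_10=5
t=10: X=5, d=5 → death, X_11=4


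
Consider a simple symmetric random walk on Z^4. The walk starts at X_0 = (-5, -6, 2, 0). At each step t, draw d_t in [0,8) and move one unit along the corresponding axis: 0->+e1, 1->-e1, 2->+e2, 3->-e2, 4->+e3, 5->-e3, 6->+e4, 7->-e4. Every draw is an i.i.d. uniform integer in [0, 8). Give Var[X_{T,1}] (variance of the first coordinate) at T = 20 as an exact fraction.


5

Outcome values over d=0..7: [1, -1, 0, 0, 0, 0, 0, 0]
Σy = 0, Σy² = 2, M = 8
μ = 0/8 = 0,  σ² = 2/8 − (0)² = 1/4
Independent increments: Var[X_20] = 20·σ² = 20·(1/4) = 5


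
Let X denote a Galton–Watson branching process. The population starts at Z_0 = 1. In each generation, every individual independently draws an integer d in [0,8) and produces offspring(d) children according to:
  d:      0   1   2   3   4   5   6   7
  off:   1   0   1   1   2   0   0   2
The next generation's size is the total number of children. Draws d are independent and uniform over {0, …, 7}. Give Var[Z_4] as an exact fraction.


Outcome values over d=0..7: [1, 0, 1, 1, 2, 0, 0, 2]
Σy = 7, Σy² = 11, M = 8
μ = 7/8 = 7/8,  σ² = 11/8 − (7/8)² = 39/64
V_0 = 0, E_0 = 1
V_1 = 39/64·E_0 + (7/8)²·V_0 = 39/64;  E_1 = 7/8
V_2 = 39/64·E_1 + (7/8)²·V_1 = 4095/4096;  E_2 = 49/64
V_3 = 39/64·E_2 + (7/8)²·V_2 = 322959/262144;  E_3 = 343/512
V_4 = 39/64·E_3 + (7/8)²·V_3 = 22674015/16777216;  E_4 = 2401/4096

22674015/16777216


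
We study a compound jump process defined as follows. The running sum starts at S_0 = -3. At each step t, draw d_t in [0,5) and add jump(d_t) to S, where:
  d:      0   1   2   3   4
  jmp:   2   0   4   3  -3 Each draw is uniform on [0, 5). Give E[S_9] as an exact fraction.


Outcome values over d=0..4: [2, 0, 4, 3, -3]
Σy = 6, Σy² = 38, M = 5
μ = 6/5 = 6/5,  σ² = 38/5 − (6/5)² = 154/25
E[S_9] = -3 + 9·(6/5) = 39/5

39/5


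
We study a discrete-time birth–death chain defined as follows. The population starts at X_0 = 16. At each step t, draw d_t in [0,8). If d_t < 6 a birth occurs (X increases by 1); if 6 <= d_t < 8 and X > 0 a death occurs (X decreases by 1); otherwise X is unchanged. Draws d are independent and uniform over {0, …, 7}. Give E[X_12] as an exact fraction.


X can drop by at most 1 per step and X_0 = 16 > T = 12, so X_t >= 16 − t >= 4 > 0 for every t <= 12: the floor at 0 (the 'and X > 0' condition) never binds. Hence X_12 = X_0 + Σ_{t<12} Y_t with i.i.d. increments Y_t = y(d_t) ∈ {+1, −1, 0}.
Outcome values over d=0..7: [1, 1, 1, 1, 1, 1, -1, -1]
Σy = 4, Σy² = 8, M = 8
μ = 4/8 = 1/2,  σ² = 8/8 − (1/2)² = 3/4
E[X_12] = 16 + 12·(1/2) = 22

22


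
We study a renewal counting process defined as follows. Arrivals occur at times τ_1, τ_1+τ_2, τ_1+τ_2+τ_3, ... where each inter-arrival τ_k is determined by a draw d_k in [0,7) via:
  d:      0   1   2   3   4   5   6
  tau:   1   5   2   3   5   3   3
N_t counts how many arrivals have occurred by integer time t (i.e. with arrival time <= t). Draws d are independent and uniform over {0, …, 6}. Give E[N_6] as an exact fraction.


Inter-arrival values over d=0..6: [1, 5, 2, 3, 5, 3, 3]
Each d has probability 1/7, so the pmf of τ is: f(1) = 1/7, f(2) = 1/7, f(3) = 3/7, f(5) = 2/7
Renewal equation for m(n) = E[N_n]: condition on τ_1 = k (if k <= n, one arrival plus a fresh copy on the remaining n−k steps): m(n) = F(n) + Σ_{k<=n} f(k)·m(n−k), where F(n) = P(τ <= n) and m(0) = 0
m(1) = F(1) = 1/7
m(2) = F(2) + f(1)·m(1) = 2/7 + 1/7·1/7 = 15/49
m(3) = F(3) + f(1)·m(2) + f(2)·m(1) = 5/7 + 1/7·15/49 + 1/7·1/7 = 267/343
m(4) = F(4) + f(1)·m(3) + f(2)·m(2) + f(3)·m(1) = 5/7 + 1/7·267/343 + 1/7·15/49 + 3/7·1/7 = 2234/2401
m(5) = F(5) + f(1)·m(4) + f(2)·m(3) + f(3)·m(2) = 1 + 1/7·2234/2401 + 1/7·267/343 + 3/7·15/49 = 23115/16807
m(6) = F(6) + f(1)·m(5) + f(2)·m(4) + f(3)·m(3) + f(5)·m(1) = 1 + 1/7·23115/16807 + 1/7·2234/2401 + 3/7·267/343 + 2/7·1/7 = 200453/117649
E[N_6] = m(6) = 200453/117649

200453/117649


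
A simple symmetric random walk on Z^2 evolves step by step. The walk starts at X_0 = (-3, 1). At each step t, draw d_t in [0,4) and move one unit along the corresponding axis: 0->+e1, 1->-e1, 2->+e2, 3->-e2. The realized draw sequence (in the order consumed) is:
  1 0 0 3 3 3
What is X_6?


t=0: X=(-3, 1), d=1 → -e1, X_1=(-4, 1)
t=1: X=(-4, 1), d=0 → +e1, X_2=(-3, 1)
t=2: X=(-3, 1), d=0 → +e1, X_3=(-2, 1)
t=3: X=(-2, 1), d=3 → -e2, X_4=(-2, 0)
t=4: X=(-2, 0), d=3 → -e2, X_5=(-2, -1)
t=5: X=(-2, -1), d=3 → -e2, X_6=(-2, -2)

(-2, -2)


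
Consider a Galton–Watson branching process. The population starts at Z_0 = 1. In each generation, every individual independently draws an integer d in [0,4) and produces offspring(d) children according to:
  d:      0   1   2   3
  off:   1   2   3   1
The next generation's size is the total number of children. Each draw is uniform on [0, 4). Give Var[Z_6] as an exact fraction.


Outcome values over d=0..3: [1, 2, 3, 1]
Σy = 7, Σy² = 15, M = 4
μ = 7/4 = 7/4,  σ² = 15/4 − (7/4)² = 11/16
V_0 = 0, E_0 = 1
V_1 = 11/16·E_0 + (7/4)²·V_0 = 11/16;  E_1 = 7/4
V_2 = 11/16·E_1 + (7/4)²·V_1 = 847/256;  E_2 = 49/16
V_3 = 11/16·E_2 + (7/4)²·V_2 = 50127/4096;  E_3 = 343/64
V_4 = 11/16·E_3 + (7/4)²·V_3 = 2697695/65536;  E_4 = 2401/256
V_5 = 11/16·E_4 + (7/4)²·V_4 = 138948271/1048576;  E_5 = 16807/1024
V_6 = 11/16·E_5 + (7/4)²·V_5 = 6997779327/16777216;  E_6 = 117649/4096

6997779327/16777216


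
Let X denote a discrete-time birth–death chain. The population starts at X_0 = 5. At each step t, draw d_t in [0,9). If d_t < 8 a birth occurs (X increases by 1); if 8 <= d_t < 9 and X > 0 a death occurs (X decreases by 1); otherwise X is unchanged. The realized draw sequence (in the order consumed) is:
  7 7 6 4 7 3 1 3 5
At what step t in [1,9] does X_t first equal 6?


t=0: X=5, d=7 → birth, X_1=6
t=1: X=6, d=7 → birth, X_2=7
t=2: X=7, d=6 → birth, X_3=8
t=3: X=8, d=4 → birth, X_4=9
t=4: X=9, d=7 → birth, X_5=10
t=5: X=10, d=3 → birth, X_6=11
t=6: X=11, d=1 → birth, X_7=12
t=7: X=12, d=3 → birth, X_8=13
t=8: X=13, d=5 → birth, X_9=14

1


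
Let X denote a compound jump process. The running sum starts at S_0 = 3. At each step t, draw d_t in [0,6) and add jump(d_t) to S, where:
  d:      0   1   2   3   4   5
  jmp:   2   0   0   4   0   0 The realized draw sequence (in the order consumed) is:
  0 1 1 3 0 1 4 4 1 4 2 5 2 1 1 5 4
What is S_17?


11

t=0: S=3, d=0, jump=2, S_1=5
t=1: S=5, d=1, jump=0, S_2=5
t=2: S=5, d=1, jump=0, S_3=5
t=3: S=5, d=3, jump=4, S_4=9
t=4: S=9, d=0, jump=2, S_5=11
t=5: S=11, d=1, jump=0, S_6=11
t=6: S=11, d=4, jump=0, S_7=11
t=7: S=11, d=4, jump=0, S_8=11
t=8: S=11, d=1, jump=0, S_9=11
t=9: S=11, d=4, jump=0, S_10=11
t=10: S=11, d=2, jump=0, S_11=11
t=11: S=11, d=5, jump=0, S_12=11
t=12: S=11, d=2, jump=0, S_13=11
t=13: S=11, d=1, jump=0, S_14=11
t=14: S=11, d=1, jump=0, S_15=11
t=15: S=11, d=5, jump=0, S_16=11
t=16: S=11, d=4, jump=0, S_17=11


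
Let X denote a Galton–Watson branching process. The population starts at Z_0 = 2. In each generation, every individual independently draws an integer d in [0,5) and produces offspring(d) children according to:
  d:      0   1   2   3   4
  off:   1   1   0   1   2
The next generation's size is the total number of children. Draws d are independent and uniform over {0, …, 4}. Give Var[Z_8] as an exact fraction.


32/5

Outcome values over d=0..4: [1, 1, 0, 1, 2]
Σy = 5, Σy² = 7, M = 5
μ = 5/5 = 1,  σ² = 7/5 − (1)² = 2/5
V_0 = 0, E_0 = 2
V_1 = 2/5·E_0 + (1)²·V_0 = 4/5;  E_1 = 2
V_2 = 2/5·E_1 + (1)²·V_1 = 8/5;  E_2 = 2
V_3 = 2/5·E_2 + (1)²·V_2 = 12/5;  E_3 = 2
V_4 = 2/5·E_3 + (1)²·V_3 = 16/5;  E_4 = 2
V_5 = 2/5·E_4 + (1)²·V_4 = 4;  E_5 = 2
V_6 = 2/5·E_5 + (1)²·V_5 = 24/5;  E_6 = 2
V_7 = 2/5·E_6 + (1)²·V_6 = 28/5;  E_7 = 2
V_8 = 2/5·E_7 + (1)²·V_7 = 32/5;  E_8 = 2


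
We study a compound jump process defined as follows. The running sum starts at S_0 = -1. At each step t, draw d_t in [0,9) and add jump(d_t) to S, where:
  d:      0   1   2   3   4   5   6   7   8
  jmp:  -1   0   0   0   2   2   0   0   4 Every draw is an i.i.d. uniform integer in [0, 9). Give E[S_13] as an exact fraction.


Outcome values over d=0..8: [-1, 0, 0, 0, 2, 2, 0, 0, 4]
Σy = 7, Σy² = 25, M = 9
μ = 7/9 = 7/9,  σ² = 25/9 − (7/9)² = 176/81
E[S_13] = -1 + 13·(7/9) = 82/9

82/9


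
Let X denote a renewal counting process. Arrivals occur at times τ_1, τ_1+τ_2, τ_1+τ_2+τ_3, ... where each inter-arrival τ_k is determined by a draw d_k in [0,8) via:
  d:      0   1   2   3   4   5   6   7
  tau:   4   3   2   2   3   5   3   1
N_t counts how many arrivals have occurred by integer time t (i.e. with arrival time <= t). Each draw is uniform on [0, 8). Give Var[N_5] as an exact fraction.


Inter-arrival values over d=0..7: [4, 3, 2, 2, 3, 5, 3, 1]
Each d has probability 1/8, so the pmf of τ is: f(1) = 1/8, f(2) = 1/4, f(3) = 3/8, f(4) = 1/8, f(5) = 1/8
Let p_n(j) = P(N_n = j), with p_0 = [1]. Condition on τ_1: p_n(0) = P(τ > n), and for j >= 1, p_n(j) = Σ_{k<=n} f(k)·p_{n−k}(j−1)
p_1 = [7/8, 1/8]  (j = 0..1)
p_2 = [5/8, 23/64, 1/64]  (j = 0..2)
p_3 = [1/4, 43/64, 39/512, 1/512]  (j = 0..3)
p_4 = [1/8, 41/64, 113/512, 55/4096, 1/4096]  (j = 0..4)
p_5 = [0, 35/64, 51/128, 215/4096, 71/32768, 1/32768]  (j = 0..5)
E[N_5] = Σ j·p_5(j) = 49481/32768;  E[N_5²] = Σ j²·p_5(j) = 86785/32768
Var[N_5] = 86785/32768 − (49481/32768)² = 395401519/1073741824

395401519/1073741824


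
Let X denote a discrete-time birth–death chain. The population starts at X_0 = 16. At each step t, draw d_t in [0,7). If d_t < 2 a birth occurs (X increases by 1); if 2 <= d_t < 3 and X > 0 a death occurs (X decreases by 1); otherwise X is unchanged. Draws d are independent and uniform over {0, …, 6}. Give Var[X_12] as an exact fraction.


240/49

X can drop by at most 1 per step and X_0 = 16 > T = 12, so X_t >= 16 − t >= 4 > 0 for every t <= 12: the floor at 0 (the 'and X > 0' condition) never binds. Hence X_12 = X_0 + Σ_{t<12} Y_t with i.i.d. increments Y_t = y(d_t) ∈ {+1, −1, 0}.
Outcome values over d=0..6: [1, 1, -1, 0, 0, 0, 0]
Σy = 1, Σy² = 3, M = 7
μ = 1/7 = 1/7,  σ² = 3/7 − (1/7)² = 20/49
Independent increments: Var[X_12] = 12·σ² = 12·(20/49) = 240/49


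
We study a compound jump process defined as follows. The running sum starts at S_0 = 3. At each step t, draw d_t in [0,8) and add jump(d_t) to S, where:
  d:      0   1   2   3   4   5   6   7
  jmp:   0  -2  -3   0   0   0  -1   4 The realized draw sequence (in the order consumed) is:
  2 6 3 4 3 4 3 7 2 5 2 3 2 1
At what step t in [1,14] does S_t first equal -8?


14

t=0: S=3, d=2, jump=-3, S_1=0
t=1: S=0, d=6, jump=-1, S_2=-1
t=2: S=-1, d=3, jump=0, S_3=-1
t=3: S=-1, d=4, jump=0, S_4=-1
t=4: S=-1, d=3, jump=0, S_5=-1
t=5: S=-1, d=4, jump=0, S_6=-1
t=6: S=-1, d=3, jump=0, S_7=-1
t=7: S=-1, d=7, jump=4, S_8=3
t=8: S=3, d=2, jump=-3, S_9=0
t=9: S=0, d=5, jump=0, S_10=0
t=10: S=0, d=2, jump=-3, S_11=-3
t=11: S=-3, d=3, jump=0, S_12=-3
t=12: S=-3, d=2, jump=-3, S_13=-6
t=13: S=-6, d=1, jump=-2, S_14=-8


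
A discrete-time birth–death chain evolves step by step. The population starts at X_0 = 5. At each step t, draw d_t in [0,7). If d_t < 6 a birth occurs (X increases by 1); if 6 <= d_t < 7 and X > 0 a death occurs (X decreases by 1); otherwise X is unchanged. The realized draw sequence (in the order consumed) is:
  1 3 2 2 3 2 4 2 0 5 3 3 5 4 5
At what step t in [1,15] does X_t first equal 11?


6

t=0: X=5, d=1 → birth, X_1=6
t=1: X=6, d=3 → birth, X_2=7
t=2: X=7, d=2 → birth, X_3=8
t=3: X=8, d=2 → birth, X_4=9
t=4: X=9, d=3 → birth, X_5=10
t=5: X=10, d=2 → birth, X_6=11
t=6: X=11, d=4 → birth, X_7=12
t=7: X=12, d=2 → birth, X_8=13
t=8: X=13, d=0 → birth, X_9=14
t=9: X=14, d=5 → birth, X_10=15
t=10: X=15, d=3 → birth, X_11=16
t=11: X=16, d=3 → birth, X_12=17
t=12: X=17, d=5 → birth, X_13=18
t=13: X=18, d=4 → birth, X_14=19
t=14: X=19, d=5 → birth, X_15=20


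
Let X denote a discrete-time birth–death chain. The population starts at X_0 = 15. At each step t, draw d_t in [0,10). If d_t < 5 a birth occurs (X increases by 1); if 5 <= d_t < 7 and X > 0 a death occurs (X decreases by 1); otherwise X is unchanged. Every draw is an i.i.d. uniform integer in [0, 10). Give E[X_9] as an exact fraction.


X can drop by at most 1 per step and X_0 = 15 > T = 9, so X_t >= 15 − t >= 6 > 0 for every t <= 9: the floor at 0 (the 'and X > 0' condition) never binds. Hence X_9 = X_0 + Σ_{t<9} Y_t with i.i.d. increments Y_t = y(d_t) ∈ {+1, −1, 0}.
Outcome values over d=0..9: [1, 1, 1, 1, 1, -1, -1, 0, 0, 0]
Σy = 3, Σy² = 7, M = 10
μ = 3/10 = 3/10,  σ² = 7/10 − (3/10)² = 61/100
E[X_9] = 15 + 9·(3/10) = 177/10

177/10


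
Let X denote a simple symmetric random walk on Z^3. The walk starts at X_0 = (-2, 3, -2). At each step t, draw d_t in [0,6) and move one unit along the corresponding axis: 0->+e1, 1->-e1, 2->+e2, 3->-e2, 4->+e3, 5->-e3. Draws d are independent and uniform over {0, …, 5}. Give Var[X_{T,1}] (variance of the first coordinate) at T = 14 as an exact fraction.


Outcome values over d=0..5: [1, -1, 0, 0, 0, 0]
Σy = 0, Σy² = 2, M = 6
μ = 0/6 = 0,  σ² = 2/6 − (0)² = 1/3
Independent increments: Var[X_14] = 14·σ² = 14·(1/3) = 14/3

14/3


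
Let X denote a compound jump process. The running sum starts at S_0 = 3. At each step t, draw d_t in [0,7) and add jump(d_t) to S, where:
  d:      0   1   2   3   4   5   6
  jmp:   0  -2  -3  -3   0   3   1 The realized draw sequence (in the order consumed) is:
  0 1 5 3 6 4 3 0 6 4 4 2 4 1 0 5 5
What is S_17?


t=0: S=3, d=0, jump=0, S_1=3
t=1: S=3, d=1, jump=-2, S_2=1
t=2: S=1, d=5, jump=3, S_3=4
t=3: S=4, d=3, jump=-3, S_4=1
t=4: S=1, d=6, jump=1, S_5=2
t=5: S=2, d=4, jump=0, S_6=2
t=6: S=2, d=3, jump=-3, S_7=-1
t=7: S=-1, d=0, jump=0, S_8=-1
t=8: S=-1, d=6, jump=1, S_9=0
t=9: S=0, d=4, jump=0, S_10=0
t=10: S=0, d=4, jump=0, S_11=0
t=11: S=0, d=2, jump=-3, S_12=-3
t=12: S=-3, d=4, jump=0, S_13=-3
t=13: S=-3, d=1, jump=-2, S_14=-5
t=14: S=-5, d=0, jump=0, S_15=-5
t=15: S=-5, d=5, jump=3, S_16=-2
t=16: S=-2, d=5, jump=3, S_17=1

1


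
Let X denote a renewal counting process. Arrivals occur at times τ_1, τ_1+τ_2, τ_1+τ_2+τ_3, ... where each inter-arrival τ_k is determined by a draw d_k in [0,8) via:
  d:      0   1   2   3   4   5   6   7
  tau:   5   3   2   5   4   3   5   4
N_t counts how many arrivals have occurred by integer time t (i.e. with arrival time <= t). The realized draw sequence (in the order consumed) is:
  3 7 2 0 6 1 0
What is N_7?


draw d_1=3: τ_1=5, arrival time A_1=5
draw d_2=7: τ_2=4, arrival time A_2=9
draw d_3=2: τ_3=2, arrival time A_3=11
draw d_4=0: τ_4=5, arrival time A_4=16
draw d_5=6: τ_5=5, arrival time A_5=21
draw d_6=1: τ_6=3, arrival time A_6=24
draw d_7=0: τ_7=5, arrival time A_7=29
N_t over t=0..7: 0:0 1:0 2:0 3:0 4:0 5:1 6:1 7:1

1


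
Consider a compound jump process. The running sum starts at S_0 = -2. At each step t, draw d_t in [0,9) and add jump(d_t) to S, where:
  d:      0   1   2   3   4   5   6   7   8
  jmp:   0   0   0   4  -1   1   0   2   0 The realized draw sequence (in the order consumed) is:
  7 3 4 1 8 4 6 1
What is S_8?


t=0: S=-2, d=7, jump=2, S_1=0
t=1: S=0, d=3, jump=4, S_2=4
t=2: S=4, d=4, jump=-1, S_3=3
t=3: S=3, d=1, jump=0, S_4=3
t=4: S=3, d=8, jump=0, S_5=3
t=5: S=3, d=4, jump=-1, S_6=2
t=6: S=2, d=6, jump=0, S_7=2
t=7: S=2, d=1, jump=0, S_8=2

2


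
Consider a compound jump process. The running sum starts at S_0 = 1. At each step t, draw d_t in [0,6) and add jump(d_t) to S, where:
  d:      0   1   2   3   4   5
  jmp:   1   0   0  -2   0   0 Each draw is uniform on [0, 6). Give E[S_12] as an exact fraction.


-1

Outcome values over d=0..5: [1, 0, 0, -2, 0, 0]
Σy = -1, Σy² = 5, M = 6
μ = -1/6 = -1/6,  σ² = 5/6 − (-1/6)² = 29/36
E[S_12] = 1 + 12·(-1/6) = -1


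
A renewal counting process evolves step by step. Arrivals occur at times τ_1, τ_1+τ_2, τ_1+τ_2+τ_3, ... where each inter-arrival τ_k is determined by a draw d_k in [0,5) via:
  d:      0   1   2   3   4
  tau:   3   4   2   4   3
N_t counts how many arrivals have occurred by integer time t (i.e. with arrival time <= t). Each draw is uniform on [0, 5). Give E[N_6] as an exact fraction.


191/125

Inter-arrival values over d=0..4: [3, 4, 2, 4, 3]
Each d has probability 1/5, so the pmf of τ is: f(2) = 1/5, f(3) = 2/5, f(4) = 2/5
Renewal equation for m(n) = E[N_n]: condition on τ_1 = k (if k <= n, one arrival plus a fresh copy on the remaining n−k steps): m(n) = F(n) + Σ_{k<=n} f(k)·m(n−k), where F(n) = P(τ <= n) and m(0) = 0
m(1) = F(1) = 0
m(2) = F(2) = 1/5
m(3) = F(3) = 3/5
m(4) = F(4) + f(2)·m(2) = 1 + 1/5·1/5 = 26/25
m(5) = F(5) + f(2)·m(3) + f(3)·m(2) = 1 + 1/5·3/5 + 2/5·1/5 = 6/5
m(6) = F(6) + f(2)·m(4) + f(3)·m(3) + f(4)·m(2) = 1 + 1/5·26/25 + 2/5·3/5 + 2/5·1/5 = 191/125
E[N_6] = m(6) = 191/125


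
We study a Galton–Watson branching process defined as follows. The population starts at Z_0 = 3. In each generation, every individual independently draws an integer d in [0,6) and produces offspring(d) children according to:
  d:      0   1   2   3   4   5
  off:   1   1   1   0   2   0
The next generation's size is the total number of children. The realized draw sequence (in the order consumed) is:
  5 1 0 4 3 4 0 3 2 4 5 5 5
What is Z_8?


0

gen 0: Z_0=3, draws=[5, 1, 0], offspring=[0, 1, 1], Z_1=2
gen 1: Z_1=2, draws=[4, 3], offspring=[2, 0], Z_2=2
gen 2: Z_2=2, draws=[4, 0], offspring=[2, 1], Z_3=3
gen 3: Z_3=3, draws=[3, 2, 4], offspring=[0, 1, 2], Z_4=3
gen 4: Z_4=3, draws=[5, 5, 5], offspring=[0, 0, 0], Z_5=0
gen 5: Z_5=0, draws=[], offspring=[], Z_6=0
gen 6: Z_6=0, draws=[], offspring=[], Z_7=0
gen 7: Z_7=0, draws=[], offspring=[], Z_8=0


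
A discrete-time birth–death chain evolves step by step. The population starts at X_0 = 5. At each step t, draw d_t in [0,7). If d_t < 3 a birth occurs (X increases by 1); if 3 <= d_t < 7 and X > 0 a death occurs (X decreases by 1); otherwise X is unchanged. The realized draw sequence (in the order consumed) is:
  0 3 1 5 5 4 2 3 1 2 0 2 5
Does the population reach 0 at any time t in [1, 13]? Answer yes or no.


t=0: X=5, d=0 → birth, X_1=6
t=1: X=6, d=3 → death, X_2=5
t=2: X=5, d=1 → birth, X_3=6
t=3: X=6, d=5 → death, X_4=5
t=4: X=5, d=5 → death, X_5=4
t=5: X=4, d=4 → death, X_6=3
t=6: X=3, d=2 → birth, X_7=4
t=7: X=4, d=3 → death, X_8=3
t=8: X=3, d=1 → birth, X_9=4
t=9: X=4, d=2 → birth, X_10=5
t=10: X=5, d=0 → birth, X_11=6
t=11: X=6, d=2 → birth, X_12=7
t=12: X=7, d=5 → death, X_13=6

no


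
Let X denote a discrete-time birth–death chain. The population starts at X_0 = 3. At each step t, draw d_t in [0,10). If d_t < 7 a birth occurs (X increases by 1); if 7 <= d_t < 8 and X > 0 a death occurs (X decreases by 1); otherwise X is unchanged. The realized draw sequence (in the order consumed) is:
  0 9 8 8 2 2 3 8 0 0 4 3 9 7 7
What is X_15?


9

t=0: X=3, d=0 → birth, X_1=4
t=1: X=4, d=9 → hold, X_2=4
t=2: X=4, d=8 → hold, X_3=4
t=3: X=4, d=8 → hold, X_4=4
t=4: X=4, d=2 → birth, X_5=5
t=5: X=5, d=2 → birth, X_6=6
t=6: X=6, d=3 → birth, X_7=7
t=7: X=7, d=8 → hold, X_8=7
t=8: X=7, d=0 → birth, X_9=8
t=9: X=8, d=0 → birth, X_10=9
t=10: X=9, d=4 → birth, X_11=10
t=11: X=10, d=3 → birth, X_12=11
t=12: X=11, d=9 → hold, X_13=11
t=13: X=11, d=7 → death, X_14=10
t=14: X=10, d=7 → death, X_15=9


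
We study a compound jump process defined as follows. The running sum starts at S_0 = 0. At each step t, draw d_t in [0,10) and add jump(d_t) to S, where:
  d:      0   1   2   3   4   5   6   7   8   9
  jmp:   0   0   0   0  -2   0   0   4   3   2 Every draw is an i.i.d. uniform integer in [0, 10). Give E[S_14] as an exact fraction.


Outcome values over d=0..9: [0, 0, 0, 0, -2, 0, 0, 4, 3, 2]
Σy = 7, Σy² = 33, M = 10
μ = 7/10 = 7/10,  σ² = 33/10 − (7/10)² = 281/100
E[S_14] = 0 + 14·(7/10) = 49/5

49/5


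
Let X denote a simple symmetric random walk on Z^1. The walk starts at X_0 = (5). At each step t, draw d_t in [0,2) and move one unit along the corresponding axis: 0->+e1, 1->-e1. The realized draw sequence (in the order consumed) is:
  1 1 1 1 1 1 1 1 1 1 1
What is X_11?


t=0: X=(5), d=1 → -e1, X_1=(4)
t=1: X=(4), d=1 → -e1, X_2=(3)
t=2: X=(3), d=1 → -e1, X_3=(2)
t=3: X=(2), d=1 → -e1, X_4=(1)
t=4: X=(1), d=1 → -e1, X_5=(0)
t=5: X=(0), d=1 → -e1, X_6=(-1)
t=6: X=(-1), d=1 → -e1, X_7=(-2)
t=7: X=(-2), d=1 → -e1, X_8=(-3)
t=8: X=(-3), d=1 → -e1, X_9=(-4)
t=9: X=(-4), d=1 → -e1, X_10=(-5)
t=10: X=(-5), d=1 → -e1, X_11=(-6)

(-6)


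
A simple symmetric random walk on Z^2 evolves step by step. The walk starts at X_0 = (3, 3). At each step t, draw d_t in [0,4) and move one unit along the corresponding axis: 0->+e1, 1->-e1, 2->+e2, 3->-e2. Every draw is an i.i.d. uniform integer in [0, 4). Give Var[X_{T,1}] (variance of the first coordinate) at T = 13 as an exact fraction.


Outcome values over d=0..3: [1, -1, 0, 0]
Σy = 0, Σy² = 2, M = 4
μ = 0/4 = 0,  σ² = 2/4 − (0)² = 1/2
Independent increments: Var[X_13] = 13·σ² = 13·(1/2) = 13/2

13/2


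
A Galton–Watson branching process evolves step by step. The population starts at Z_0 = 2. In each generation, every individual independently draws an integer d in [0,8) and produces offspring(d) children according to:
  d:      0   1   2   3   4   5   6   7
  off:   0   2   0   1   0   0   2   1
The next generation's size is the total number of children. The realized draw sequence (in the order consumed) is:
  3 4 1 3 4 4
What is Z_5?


gen 0: Z_0=2, draws=[3, 4], offspring=[1, 0], Z_1=1
gen 1: Z_1=1, draws=[1], offspring=[2], Z_2=2
gen 2: Z_2=2, draws=[3, 4], offspring=[1, 0], Z_3=1
gen 3: Z_3=1, draws=[4], offspring=[0], Z_4=0
gen 4: Z_4=0, draws=[], offspring=[], Z_5=0

0


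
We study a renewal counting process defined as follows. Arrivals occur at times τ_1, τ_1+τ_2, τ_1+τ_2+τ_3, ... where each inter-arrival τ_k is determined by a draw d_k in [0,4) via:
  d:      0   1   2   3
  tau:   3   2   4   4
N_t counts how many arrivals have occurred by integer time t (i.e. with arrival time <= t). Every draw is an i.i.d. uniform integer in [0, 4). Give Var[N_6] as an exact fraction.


1151/4096

Inter-arrival values over d=0..3: [3, 2, 4, 4]
Each d has probability 1/4, so the pmf of τ is: f(2) = 1/4, f(3) = 1/4, f(4) = 1/2
Let p_n(j) = P(N_n = j), with p_0 = [1]. Condition on τ_1: p_n(0) = P(τ > n), and for j >= 1, p_n(j) = Σ_{k<=n} f(k)·p_{n−k}(j−1)
p_1 = [1]  (j = 0)
p_2 = [3/4, 1/4]  (j = 0..1)
p_3 = [1/2, 1/2]  (j = 0..1)
p_4 = [0, 15/16, 1/16]  (j = 0..2)
p_5 = [0, 13/16, 3/16]  (j = 0..2)
p_6 = [0, 1/2, 31/64, 1/64]  (j = 0..3)
E[N_6] = Σ j·p_6(j) = 97/64;  E[N_6²] = Σ j²·p_6(j) = 165/64
Var[N_6] = 165/64 − (97/64)² = 1151/4096
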